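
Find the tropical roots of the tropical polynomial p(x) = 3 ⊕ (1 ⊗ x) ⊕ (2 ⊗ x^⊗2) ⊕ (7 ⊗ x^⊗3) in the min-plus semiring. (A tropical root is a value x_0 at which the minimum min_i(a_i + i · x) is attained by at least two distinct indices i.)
Roots: {-5, -1, 2}

Each tropical root is a break point of the lower envelope of the lines y = a_i + i · x (there are 4 lines, with slopes 0, 1, ..., 3). Only the lines that attain the minimum somewhere contribute to roots; other lines are dominated. Here the surviving (envelope) indices are i = 3, i = 2, i = 1, i = 0.
Intersections between consecutive envelope lines give the roots: for adjacent envelope indices i < j the intersection is x = (a_i − a_j) / (j − i). Reading off the sorted break points: {-5, -1, 2}.
Verification: at each break x_0, at least two indices attain the minimum of min_i(a_i + i · x_0).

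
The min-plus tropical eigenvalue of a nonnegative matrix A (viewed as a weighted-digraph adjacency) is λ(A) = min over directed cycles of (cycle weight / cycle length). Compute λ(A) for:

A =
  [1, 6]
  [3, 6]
λ(A) = 1

Enumerate directed cycles and compute their means (weight / length). Sample:
  cycle 0 → 0: weight = 1, length = 1, mean = 1/1 ≈ 1.000
  cycle 1 → 1: weight = 6, length = 1, mean = 6/1 ≈ 6.000
  cycle 0 → 1 → 0: weight = 9, length = 2, mean = 9/2 ≈ 4.500
  cycle 1 → 0 → 1: weight = 9, length = 2, mean = 9/2 ≈ 4.500
Minimum mean = 1.000, attained e.g. along the cycle 0 → 0 with weight 1 and length 1. So λ(A) = 1/1 = 1.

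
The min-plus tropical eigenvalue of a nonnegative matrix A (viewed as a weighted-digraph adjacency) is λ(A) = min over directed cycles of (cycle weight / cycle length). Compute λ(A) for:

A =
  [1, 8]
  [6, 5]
λ(A) = 1

Enumerate directed cycles and compute their means (weight / length). Sample:
  cycle 0 → 0: weight = 1, length = 1, mean = 1/1 ≈ 1.000
  cycle 1 → 1: weight = 5, length = 1, mean = 5/1 ≈ 5.000
  cycle 0 → 1 → 0: weight = 14, length = 2, mean = 14/2 ≈ 7.000
  cycle 1 → 0 → 1: weight = 14, length = 2, mean = 14/2 ≈ 7.000
Minimum mean = 1.000, attained e.g. along the cycle 0 → 0 with weight 1 and length 1. So λ(A) = 1/1 = 1.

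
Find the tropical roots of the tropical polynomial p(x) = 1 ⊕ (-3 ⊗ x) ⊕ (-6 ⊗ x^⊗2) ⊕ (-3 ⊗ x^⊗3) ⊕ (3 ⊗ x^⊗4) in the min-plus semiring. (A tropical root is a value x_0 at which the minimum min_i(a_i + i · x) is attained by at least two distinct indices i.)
Roots: {-6, -3, 3, 4}

Each tropical root is a break point of the lower envelope of the lines y = a_i + i · x (there are 5 lines, with slopes 0, 1, ..., 4). Only the lines that attain the minimum somewhere contribute to roots; other lines are dominated. Here the surviving (envelope) indices are i = 4, i = 3, i = 2, i = 1, i = 0.
Intersections between consecutive envelope lines give the roots: for adjacent envelope indices i < j the intersection is x = (a_i − a_j) / (j − i). Reading off the sorted break points: {-6, -3, 3, 4}.
Verification: at each break x_0, at least two indices attain the minimum of min_i(a_i + i · x_0).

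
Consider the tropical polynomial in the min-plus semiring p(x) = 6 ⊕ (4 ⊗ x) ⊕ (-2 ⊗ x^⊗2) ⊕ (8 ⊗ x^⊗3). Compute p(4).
p(4) = 6

A tropical monomial a ⊗ x^⊗i evaluates to a + i · x. Evaluating each term at x = 4:
  Term 0 contributes 6 + 0 · 4 = 6
  Term 1 contributes 4 + 1 · 4 = 8
  Term 2 contributes -2 + 2 · 4 = 6
  Term 3 contributes 8 + 3 · 4 = 20
p(4) = ⊕ of these = min[6, 8, 6, 20] = 6.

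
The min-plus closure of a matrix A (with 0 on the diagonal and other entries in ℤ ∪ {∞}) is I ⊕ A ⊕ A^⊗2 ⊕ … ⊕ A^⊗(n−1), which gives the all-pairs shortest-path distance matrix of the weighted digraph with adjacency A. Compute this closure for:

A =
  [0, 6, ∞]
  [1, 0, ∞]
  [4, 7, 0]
Closure =
  [0, 6, ∞]
  [1, 0, ∞]
  [4, 7, 0]

This is the Floyd-Warshall all-pairs shortest-path computation. For each intermediate vertex k = 0, 1, …, 2, update dist[i][j] ← min(dist[i][j], dist[i][k] + dist[k][j]). The final matrix gives, for each (i, j), the minimum total weight of any directed path from i to j (possibly empty when i = j).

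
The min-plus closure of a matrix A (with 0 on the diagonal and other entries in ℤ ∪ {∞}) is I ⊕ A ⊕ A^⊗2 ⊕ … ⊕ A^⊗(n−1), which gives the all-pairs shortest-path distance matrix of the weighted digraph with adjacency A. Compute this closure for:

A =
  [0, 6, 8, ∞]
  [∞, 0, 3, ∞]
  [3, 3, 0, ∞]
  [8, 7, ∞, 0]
Closure =
  [0, 6, 8, ∞]
  [6, 0, 3, ∞]
  [3, 3, 0, ∞]
  [8, 7, 10, 0]

This is the Floyd-Warshall all-pairs shortest-path computation. For each intermediate vertex k = 0, 1, …, 3, update dist[i][j] ← min(dist[i][j], dist[i][k] + dist[k][j]). The final matrix gives, for each (i, j), the minimum total weight of any directed path from i to j (possibly empty when i = j).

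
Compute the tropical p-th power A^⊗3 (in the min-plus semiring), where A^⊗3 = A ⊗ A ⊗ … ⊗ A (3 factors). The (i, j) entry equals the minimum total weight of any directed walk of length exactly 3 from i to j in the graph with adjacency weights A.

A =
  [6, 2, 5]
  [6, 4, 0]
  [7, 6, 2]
A^⊗3 =
  [9, 8, 4]
  [9, 8, 4]
  [11, 10, 6]

Each entry (A^⊗3)_ij equals the minimum over all length-3 walks i = v_0 → v_1 → … → v_3 = j of Σ_t A[v_t][v_{t+1}]. For example, for (i, j) = (0, 2) we minimise over 9 possible intermediate vertex sequences; the minimum is 4, attained along the walk 0 → 1 → 2 → 2.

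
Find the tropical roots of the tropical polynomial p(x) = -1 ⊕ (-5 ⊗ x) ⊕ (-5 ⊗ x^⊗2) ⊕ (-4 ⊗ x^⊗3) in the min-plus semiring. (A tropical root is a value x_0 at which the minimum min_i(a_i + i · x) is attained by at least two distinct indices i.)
Roots: {-1, 0, 4}

Each tropical root is a break point of the lower envelope of the lines y = a_i + i · x (there are 4 lines, with slopes 0, 1, ..., 3). Only the lines that attain the minimum somewhere contribute to roots; other lines are dominated. Here the surviving (envelope) indices are i = 3, i = 2, i = 1, i = 0.
Intersections between consecutive envelope lines give the roots: for adjacent envelope indices i < j the intersection is x = (a_i − a_j) / (j − i). Reading off the sorted break points: {-1, 0, 4}.
Verification: at each break x_0, at least two indices attain the minimum of min_i(a_i + i · x_0).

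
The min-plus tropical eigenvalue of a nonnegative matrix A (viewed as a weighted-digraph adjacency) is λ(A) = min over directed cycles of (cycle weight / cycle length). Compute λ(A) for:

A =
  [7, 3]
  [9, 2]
λ(A) = 2

Enumerate directed cycles and compute their means (weight / length). Sample:
  cycle 0 → 0: weight = 7, length = 1, mean = 7/1 ≈ 7.000
  cycle 1 → 1: weight = 2, length = 1, mean = 2/1 ≈ 2.000
  cycle 0 → 1 → 0: weight = 12, length = 2, mean = 12/2 ≈ 6.000
  cycle 1 → 0 → 1: weight = 12, length = 2, mean = 12/2 ≈ 6.000
Minimum mean = 2.000, attained e.g. along the cycle 1 → 1 with weight 2 and length 1. So λ(A) = 2/1 = 2.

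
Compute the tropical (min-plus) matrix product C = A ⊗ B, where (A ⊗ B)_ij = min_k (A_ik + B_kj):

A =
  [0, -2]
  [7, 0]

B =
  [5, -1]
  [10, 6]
A ⊗ B =
  [5, -1]
  [10, 6]

Apply the min-plus product entry-by-entry:
  C[0][0] = min over k of (A[0][0] + B[0][0] = 0 + 5 = 5, A[0][1] + B[1][0] = -2 + 10 = 8) = 5 (attained at k = 0)
  C[0][1] = min over k of (A[0][0] + B[0][1] = 0 + -1 = -1, A[0][1] + B[1][1] = -2 + 6 = 4) = -1 (attained at k = 0)
  C[1][0] = min over k of (A[1][0] + B[0][0] = 7 + 5 = 12, A[1][1] + B[1][0] = 0 + 10 = 10) = 10 (attained at k = 1)
  C[1][1] = min over k of (A[1][0] + B[0][1] = 7 + -1 = 6, A[1][1] + B[1][1] = 0 + 6 = 6) = 6 (attained at k = 0)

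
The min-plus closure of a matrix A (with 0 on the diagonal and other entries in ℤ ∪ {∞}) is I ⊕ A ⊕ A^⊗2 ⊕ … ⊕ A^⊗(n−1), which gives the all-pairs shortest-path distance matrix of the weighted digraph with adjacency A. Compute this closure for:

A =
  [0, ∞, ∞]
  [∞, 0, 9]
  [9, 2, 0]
Closure =
  [0, ∞, ∞]
  [18, 0, 9]
  [9, 2, 0]

This is the Floyd-Warshall all-pairs shortest-path computation. For each intermediate vertex k = 0, 1, …, 2, update dist[i][j] ← min(dist[i][j], dist[i][k] + dist[k][j]). The final matrix gives, for each (i, j), the minimum total weight of any directed path from i to j (possibly empty when i = j).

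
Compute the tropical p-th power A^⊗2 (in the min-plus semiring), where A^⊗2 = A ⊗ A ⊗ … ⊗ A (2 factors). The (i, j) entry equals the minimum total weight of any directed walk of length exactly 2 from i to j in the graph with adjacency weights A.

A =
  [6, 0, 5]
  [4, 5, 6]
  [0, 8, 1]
A^⊗2 =
  [4, 5, 6]
  [6, 4, 7]
  [1, 0, 2]

Each entry (A^⊗2)_ij equals the minimum over all length-2 walks i = v_0 → v_1 → … → v_2 = j of Σ_t A[v_t][v_{t+1}]. For example, for (i, j) = (0, 2) we minimise over 3 possible intermediate vertex sequences; the minimum is 6, attained along the walk 0 → 1 → 2.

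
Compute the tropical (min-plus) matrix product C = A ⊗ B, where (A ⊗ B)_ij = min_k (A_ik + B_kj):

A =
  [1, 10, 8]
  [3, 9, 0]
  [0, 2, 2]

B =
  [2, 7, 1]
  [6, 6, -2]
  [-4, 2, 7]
A ⊗ B =
  [3, 8, 2]
  [-4, 2, 4]
  [-2, 4, 0]

Apply the min-plus product entry-by-entry:
  C[0][0] = min over k of (A[0][0] + B[0][0] = 1 + 2 = 3, A[0][1] + B[1][0] = 10 + 6 = 16, A[0][2] + B[2][0] = 8 + -4 = 4) = 3 (attained at k = 0)
  C[0][1] = min over k of (A[0][0] + B[0][1] = 1 + 7 = 8, A[0][1] + B[1][1] = 10 + 6 = 16, A[0][2] + B[2][1] = 8 + 2 = 10) = 8 (attained at k = 0)
  C[0][2] = min over k of (A[0][0] + B[0][2] = 1 + 1 = 2, A[0][1] + B[1][2] = 10 + -2 = 8, A[0][2] + B[2][2] = 8 + 7 = 15) = 2 (attained at k = 0)
  C[1][0] = min over k of (A[1][0] + B[0][0] = 3 + 2 = 5, A[1][1] + B[1][0] = 9 + 6 = 15, A[1][2] + B[2][0] = 0 + -4 = -4) = -4 (attained at k = 2)
  C[1][1] = min over k of (A[1][0] + B[0][1] = 3 + 7 = 10, A[1][1] + B[1][1] = 9 + 6 = 15, A[1][2] + B[2][1] = 0 + 2 = 2) = 2 (attained at k = 2)
  C[1][2] = min over k of (A[1][0] + B[0][2] = 3 + 1 = 4, A[1][1] + B[1][2] = 9 + -2 = 7, A[1][2] + B[2][2] = 0 + 7 = 7) = 4 (attained at k = 0)
  C[2][0] = min over k of (A[2][0] + B[0][0] = 0 + 2 = 2, A[2][1] + B[1][0] = 2 + 6 = 8, A[2][2] + B[2][0] = 2 + -4 = -2) = -2 (attained at k = 2)
  C[2][1] = min over k of (A[2][0] + B[0][1] = 0 + 7 = 7, A[2][1] + B[1][1] = 2 + 6 = 8, A[2][2] + B[2][1] = 2 + 2 = 4) = 4 (attained at k = 2)
  C[2][2] = min over k of (A[2][0] + B[0][2] = 0 + 1 = 1, A[2][1] + B[1][2] = 2 + -2 = 0, A[2][2] + B[2][2] = 2 + 7 = 9) = 0 (attained at k = 1)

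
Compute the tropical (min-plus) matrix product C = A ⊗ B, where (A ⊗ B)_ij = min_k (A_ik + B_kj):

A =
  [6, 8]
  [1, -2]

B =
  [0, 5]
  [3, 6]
A ⊗ B =
  [6, 11]
  [1, 4]

Apply the min-plus product entry-by-entry:
  C[0][0] = min over k of (A[0][0] + B[0][0] = 6 + 0 = 6, A[0][1] + B[1][0] = 8 + 3 = 11) = 6 (attained at k = 0)
  C[0][1] = min over k of (A[0][0] + B[0][1] = 6 + 5 = 11, A[0][1] + B[1][1] = 8 + 6 = 14) = 11 (attained at k = 0)
  C[1][0] = min over k of (A[1][0] + B[0][0] = 1 + 0 = 1, A[1][1] + B[1][0] = -2 + 3 = 1) = 1 (attained at k = 0)
  C[1][1] = min over k of (A[1][0] + B[0][1] = 1 + 5 = 6, A[1][1] + B[1][1] = -2 + 6 = 4) = 4 (attained at k = 1)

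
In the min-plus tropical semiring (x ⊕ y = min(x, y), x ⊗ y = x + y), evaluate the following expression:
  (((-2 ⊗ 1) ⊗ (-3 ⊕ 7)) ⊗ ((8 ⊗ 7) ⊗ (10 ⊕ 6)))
(((-2 ⊗ 1) ⊗ (-3 ⊕ 7)) ⊗ ((8 ⊗ 7) ⊗ (10 ⊕ 6))) = 17

Expand innermost to outermost. Recall ⊕ takes the minimum of its arguments and ⊗ takes their sum. Working out the expression (((-2 ⊗ 1) ⊗ (-3 ⊕ 7)) ⊗ ((8 ⊗ 7) ⊗ (10 ⊕ 6))) gives 17.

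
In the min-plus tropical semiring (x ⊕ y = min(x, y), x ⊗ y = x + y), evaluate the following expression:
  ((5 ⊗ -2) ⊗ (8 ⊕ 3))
((5 ⊗ -2) ⊗ (8 ⊕ 3)) = 6

Expand innermost to outermost. Recall ⊕ takes the minimum of its arguments and ⊗ takes their sum. Working out the expression ((5 ⊗ -2) ⊗ (8 ⊕ 3)) gives 6.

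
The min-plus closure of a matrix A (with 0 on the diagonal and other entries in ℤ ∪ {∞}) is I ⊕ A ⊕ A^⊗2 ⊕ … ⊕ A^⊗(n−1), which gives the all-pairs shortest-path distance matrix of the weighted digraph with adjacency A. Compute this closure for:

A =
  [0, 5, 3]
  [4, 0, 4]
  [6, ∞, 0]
Closure =
  [0, 5, 3]
  [4, 0, 4]
  [6, 11, 0]

This is the Floyd-Warshall all-pairs shortest-path computation. For each intermediate vertex k = 0, 1, …, 2, update dist[i][j] ← min(dist[i][j], dist[i][k] + dist[k][j]). The final matrix gives, for each (i, j), the minimum total weight of any directed path from i to j (possibly empty when i = j).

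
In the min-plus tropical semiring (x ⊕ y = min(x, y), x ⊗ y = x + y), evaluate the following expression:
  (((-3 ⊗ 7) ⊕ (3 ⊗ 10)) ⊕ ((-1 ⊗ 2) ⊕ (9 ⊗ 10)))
(((-3 ⊗ 7) ⊕ (3 ⊗ 10)) ⊕ ((-1 ⊗ 2) ⊕ (9 ⊗ 10))) = 1

Expand innermost to outermost. Recall ⊕ takes the minimum of its arguments and ⊗ takes their sum. Working out the expression (((-3 ⊗ 7) ⊕ (3 ⊗ 10)) ⊕ ((-1 ⊗ 2) ⊕ (9 ⊗ 10))) gives 1.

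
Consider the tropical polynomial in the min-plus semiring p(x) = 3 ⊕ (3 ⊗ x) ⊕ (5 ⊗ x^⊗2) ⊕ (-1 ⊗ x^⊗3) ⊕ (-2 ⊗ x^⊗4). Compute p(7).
p(7) = 3

A tropical monomial a ⊗ x^⊗i evaluates to a + i · x. Evaluating each term at x = 7:
  Term 0 contributes 3 + 0 · 7 = 3
  Term 1 contributes 3 + 1 · 7 = 10
  Term 2 contributes 5 + 2 · 7 = 19
  Term 3 contributes -1 + 3 · 7 = 20
  Term 4 contributes -2 + 4 · 7 = 26
p(7) = ⊕ of these = min[3, 10, 19, 20, 26] = 3.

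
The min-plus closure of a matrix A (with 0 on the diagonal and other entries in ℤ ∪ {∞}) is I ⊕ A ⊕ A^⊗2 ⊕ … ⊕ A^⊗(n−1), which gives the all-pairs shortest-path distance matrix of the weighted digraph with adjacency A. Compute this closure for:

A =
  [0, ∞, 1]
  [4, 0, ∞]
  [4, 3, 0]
Closure =
  [0, 4, 1]
  [4, 0, 5]
  [4, 3, 0]

This is the Floyd-Warshall all-pairs shortest-path computation. For each intermediate vertex k = 0, 1, …, 2, update dist[i][j] ← min(dist[i][j], dist[i][k] + dist[k][j]). The final matrix gives, for each (i, j), the minimum total weight of any directed path from i to j (possibly empty when i = j).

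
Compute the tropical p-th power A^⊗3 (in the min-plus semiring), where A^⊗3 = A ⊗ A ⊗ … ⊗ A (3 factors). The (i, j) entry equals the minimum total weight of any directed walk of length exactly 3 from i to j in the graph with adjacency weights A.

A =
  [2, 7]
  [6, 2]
A^⊗3 =
  [6, 11]
  [10, 6]

Each entry (A^⊗3)_ij equals the minimum over all length-3 walks i = v_0 → v_1 → … → v_3 = j of Σ_t A[v_t][v_{t+1}]. For example, for (i, j) = (0, 1) we minimise over 4 possible intermediate vertex sequences; the minimum is 11, attained along the walk 0 → 0 → 0 → 1.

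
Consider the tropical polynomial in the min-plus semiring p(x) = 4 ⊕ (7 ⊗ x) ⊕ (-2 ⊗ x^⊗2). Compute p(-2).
p(-2) = -6

A tropical monomial a ⊗ x^⊗i evaluates to a + i · x. Evaluating each term at x = -2:
  Term 0 contributes 4 + 0 · -2 = 4
  Term 1 contributes 7 + 1 · -2 = 5
  Term 2 contributes -2 + 2 · -2 = -6
p(-2) = ⊕ of these = min[4, 5, -6] = -6.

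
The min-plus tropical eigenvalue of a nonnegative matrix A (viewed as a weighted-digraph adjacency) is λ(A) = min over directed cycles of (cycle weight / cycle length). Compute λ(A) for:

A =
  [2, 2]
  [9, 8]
λ(A) = 2

Enumerate directed cycles and compute their means (weight / length). Sample:
  cycle 0 → 0: weight = 2, length = 1, mean = 2/1 ≈ 2.000
  cycle 1 → 1: weight = 8, length = 1, mean = 8/1 ≈ 8.000
  cycle 0 → 1 → 0: weight = 11, length = 2, mean = 11/2 ≈ 5.500
  cycle 1 → 0 → 1: weight = 11, length = 2, mean = 11/2 ≈ 5.500
Minimum mean = 2.000, attained e.g. along the cycle 0 → 0 with weight 2 and length 1. So λ(A) = 2/1 = 2.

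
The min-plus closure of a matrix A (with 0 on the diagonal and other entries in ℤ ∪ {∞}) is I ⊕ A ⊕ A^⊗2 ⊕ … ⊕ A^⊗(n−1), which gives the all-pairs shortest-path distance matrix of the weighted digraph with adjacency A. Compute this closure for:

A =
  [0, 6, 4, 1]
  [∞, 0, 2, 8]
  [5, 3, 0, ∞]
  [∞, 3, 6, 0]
Closure =
  [0, 4, 4, 1]
  [7, 0, 2, 8]
  [5, 3, 0, 6]
  [10, 3, 5, 0]

This is the Floyd-Warshall all-pairs shortest-path computation. For each intermediate vertex k = 0, 1, …, 3, update dist[i][j] ← min(dist[i][j], dist[i][k] + dist[k][j]). The final matrix gives, for each (i, j), the minimum total weight of any directed path from i to j (possibly empty when i = j).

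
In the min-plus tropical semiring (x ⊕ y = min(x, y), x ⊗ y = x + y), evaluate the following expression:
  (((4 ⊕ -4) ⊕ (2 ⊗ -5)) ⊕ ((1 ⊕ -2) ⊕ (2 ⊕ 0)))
(((4 ⊕ -4) ⊕ (2 ⊗ -5)) ⊕ ((1 ⊕ -2) ⊕ (2 ⊕ 0))) = -4

Expand innermost to outermost. Recall ⊕ takes the minimum of its arguments and ⊗ takes their sum. Working out the expression (((4 ⊕ -4) ⊕ (2 ⊗ -5)) ⊕ ((1 ⊕ -2) ⊕ (2 ⊕ 0))) gives -4.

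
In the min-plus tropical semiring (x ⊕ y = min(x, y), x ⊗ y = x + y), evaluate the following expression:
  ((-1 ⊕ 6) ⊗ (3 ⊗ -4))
((-1 ⊕ 6) ⊗ (3 ⊗ -4)) = -2

Expand innermost to outermost. Recall ⊕ takes the minimum of its arguments and ⊗ takes their sum. Working out the expression ((-1 ⊕ 6) ⊗ (3 ⊗ -4)) gives -2.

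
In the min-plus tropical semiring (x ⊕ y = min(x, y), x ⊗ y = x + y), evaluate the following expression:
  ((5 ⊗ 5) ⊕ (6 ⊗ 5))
((5 ⊗ 5) ⊕ (6 ⊗ 5)) = 10

Expand innermost to outermost. Recall ⊕ takes the minimum of its arguments and ⊗ takes their sum. Working out the expression ((5 ⊗ 5) ⊕ (6 ⊗ 5)) gives 10.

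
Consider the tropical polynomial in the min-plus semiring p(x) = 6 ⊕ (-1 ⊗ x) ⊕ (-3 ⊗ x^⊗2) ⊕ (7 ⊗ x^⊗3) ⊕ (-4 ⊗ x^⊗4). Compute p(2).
p(2) = 1

A tropical monomial a ⊗ x^⊗i evaluates to a + i · x. Evaluating each term at x = 2:
  Term 0 contributes 6 + 0 · 2 = 6
  Term 1 contributes -1 + 1 · 2 = 1
  Term 2 contributes -3 + 2 · 2 = 1
  Term 3 contributes 7 + 3 · 2 = 13
  Term 4 contributes -4 + 4 · 2 = 4
p(2) = ⊕ of these = min[6, 1, 1, 13, 4] = 1.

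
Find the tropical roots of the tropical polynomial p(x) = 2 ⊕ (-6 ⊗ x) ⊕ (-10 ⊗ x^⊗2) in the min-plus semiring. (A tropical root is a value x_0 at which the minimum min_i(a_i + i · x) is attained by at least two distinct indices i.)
Roots: {4, 8}

Each tropical root is a break point of the lower envelope of the lines y = a_i + i · x (there are 3 lines, with slopes 0, 1, ..., 2). Only the lines that attain the minimum somewhere contribute to roots; other lines are dominated. Here the surviving (envelope) indices are i = 2, i = 1, i = 0.
Intersections between consecutive envelope lines give the roots: for adjacent envelope indices i < j the intersection is x = (a_i − a_j) / (j − i). Reading off the sorted break points: {4, 8}.
Verification: at each break x_0, at least two indices attain the minimum of min_i(a_i + i · x_0).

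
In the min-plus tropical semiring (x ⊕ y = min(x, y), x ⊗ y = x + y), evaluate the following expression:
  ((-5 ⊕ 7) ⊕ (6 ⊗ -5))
((-5 ⊕ 7) ⊕ (6 ⊗ -5)) = -5

Expand innermost to outermost. Recall ⊕ takes the minimum of its arguments and ⊗ takes their sum. Working out the expression ((-5 ⊕ 7) ⊕ (6 ⊗ -5)) gives -5.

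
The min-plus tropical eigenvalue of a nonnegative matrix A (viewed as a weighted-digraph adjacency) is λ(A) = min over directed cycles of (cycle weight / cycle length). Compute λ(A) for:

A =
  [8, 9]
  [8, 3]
λ(A) = 3

Enumerate directed cycles and compute their means (weight / length). Sample:
  cycle 0 → 0: weight = 8, length = 1, mean = 8/1 ≈ 8.000
  cycle 1 → 1: weight = 3, length = 1, mean = 3/1 ≈ 3.000
  cycle 0 → 1 → 0: weight = 17, length = 2, mean = 17/2 ≈ 8.500
  cycle 1 → 0 → 1: weight = 17, length = 2, mean = 17/2 ≈ 8.500
Minimum mean = 3.000, attained e.g. along the cycle 1 → 1 with weight 3 and length 1. So λ(A) = 3/1 = 3.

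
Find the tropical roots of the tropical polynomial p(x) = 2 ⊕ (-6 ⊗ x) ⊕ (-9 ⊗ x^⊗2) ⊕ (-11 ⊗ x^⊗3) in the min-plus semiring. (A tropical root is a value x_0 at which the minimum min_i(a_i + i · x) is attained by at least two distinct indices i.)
Roots: {2, 3, 8}

Each tropical root is a break point of the lower envelope of the lines y = a_i + i · x (there are 4 lines, with slopes 0, 1, ..., 3). Only the lines that attain the minimum somewhere contribute to roots; other lines are dominated. Here the surviving (envelope) indices are i = 3, i = 2, i = 1, i = 0.
Intersections between consecutive envelope lines give the roots: for adjacent envelope indices i < j the intersection is x = (a_i − a_j) / (j − i). Reading off the sorted break points: {2, 3, 8}.
Verification: at each break x_0, at least two indices attain the minimum of min_i(a_i + i · x_0).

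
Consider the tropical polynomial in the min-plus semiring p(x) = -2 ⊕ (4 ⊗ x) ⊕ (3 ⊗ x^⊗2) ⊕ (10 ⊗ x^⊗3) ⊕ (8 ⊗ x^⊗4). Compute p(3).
p(3) = -2

A tropical monomial a ⊗ x^⊗i evaluates to a + i · x. Evaluating each term at x = 3:
  Term 0 contributes -2 + 0 · 3 = -2
  Term 1 contributes 4 + 1 · 3 = 7
  Term 2 contributes 3 + 2 · 3 = 9
  Term 3 contributes 10 + 3 · 3 = 19
  Term 4 contributes 8 + 4 · 3 = 20
p(3) = ⊕ of these = min[-2, 7, 9, 19, 20] = -2.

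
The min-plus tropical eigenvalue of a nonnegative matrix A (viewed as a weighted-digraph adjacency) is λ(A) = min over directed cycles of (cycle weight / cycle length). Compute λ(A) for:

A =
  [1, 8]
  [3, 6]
λ(A) = 1

Enumerate directed cycles and compute their means (weight / length). Sample:
  cycle 0 → 0: weight = 1, length = 1, mean = 1/1 ≈ 1.000
  cycle 1 → 1: weight = 6, length = 1, mean = 6/1 ≈ 6.000
  cycle 0 → 1 → 0: weight = 11, length = 2, mean = 11/2 ≈ 5.500
  cycle 1 → 0 → 1: weight = 11, length = 2, mean = 11/2 ≈ 5.500
Minimum mean = 1.000, attained e.g. along the cycle 0 → 0 with weight 1 and length 1. So λ(A) = 1/1 = 1.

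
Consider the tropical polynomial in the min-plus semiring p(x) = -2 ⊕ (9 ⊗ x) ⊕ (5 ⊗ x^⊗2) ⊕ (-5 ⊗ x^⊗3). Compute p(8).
p(8) = -2

A tropical monomial a ⊗ x^⊗i evaluates to a + i · x. Evaluating each term at x = 8:
  Term 0 contributes -2 + 0 · 8 = -2
  Term 1 contributes 9 + 1 · 8 = 17
  Term 2 contributes 5 + 2 · 8 = 21
  Term 3 contributes -5 + 3 · 8 = 19
p(8) = ⊕ of these = min[-2, 17, 21, 19] = -2.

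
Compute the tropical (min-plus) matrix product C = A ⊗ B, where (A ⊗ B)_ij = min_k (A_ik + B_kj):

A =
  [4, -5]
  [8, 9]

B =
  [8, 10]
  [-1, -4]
A ⊗ B =
  [-6, -9]
  [8, 5]

Apply the min-plus product entry-by-entry:
  C[0][0] = min over k of (A[0][0] + B[0][0] = 4 + 8 = 12, A[0][1] + B[1][0] = -5 + -1 = -6) = -6 (attained at k = 1)
  C[0][1] = min over k of (A[0][0] + B[0][1] = 4 + 10 = 14, A[0][1] + B[1][1] = -5 + -4 = -9) = -9 (attained at k = 1)
  C[1][0] = min over k of (A[1][0] + B[0][0] = 8 + 8 = 16, A[1][1] + B[1][0] = 9 + -1 = 8) = 8 (attained at k = 1)
  C[1][1] = min over k of (A[1][0] + B[0][1] = 8 + 10 = 18, A[1][1] + B[1][1] = 9 + -4 = 5) = 5 (attained at k = 1)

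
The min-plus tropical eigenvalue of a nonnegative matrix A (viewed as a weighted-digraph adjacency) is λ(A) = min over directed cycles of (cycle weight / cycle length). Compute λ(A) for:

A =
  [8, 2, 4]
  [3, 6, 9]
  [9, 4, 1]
λ(A) = 1

Enumerate directed cycles and compute their means (weight / length). Sample:
  cycle 0 → 0: weight = 8, length = 1, mean = 8/1 ≈ 8.000
  cycle 1 → 1: weight = 6, length = 1, mean = 6/1 ≈ 6.000
  cycle 2 → 2: weight = 1, length = 1, mean = 1/1 ≈ 1.000
  cycle 0 → 1 → 0: weight = 5, length = 2, mean = 5/2 ≈ 2.500
  cycle 0 → 2 → 0: weight = 13, length = 2, mean = 13/2 ≈ 6.500
  cycle 1 → 0 → 1: weight = 5, length = 2, mean = 5/2 ≈ 2.500
Minimum mean = 1.000, attained e.g. along the cycle 2 → 2 with weight 1 and length 1. So λ(A) = 1/1 = 1.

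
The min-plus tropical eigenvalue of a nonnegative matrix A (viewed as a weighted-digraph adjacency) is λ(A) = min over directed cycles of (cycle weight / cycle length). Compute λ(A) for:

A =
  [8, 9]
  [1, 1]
λ(A) = 1

Enumerate directed cycles and compute their means (weight / length). Sample:
  cycle 0 → 0: weight = 8, length = 1, mean = 8/1 ≈ 8.000
  cycle 1 → 1: weight = 1, length = 1, mean = 1/1 ≈ 1.000
  cycle 0 → 1 → 0: weight = 10, length = 2, mean = 10/2 ≈ 5.000
  cycle 1 → 0 → 1: weight = 10, length = 2, mean = 10/2 ≈ 5.000
Minimum mean = 1.000, attained e.g. along the cycle 1 → 1 with weight 1 and length 1. So λ(A) = 1/1 = 1.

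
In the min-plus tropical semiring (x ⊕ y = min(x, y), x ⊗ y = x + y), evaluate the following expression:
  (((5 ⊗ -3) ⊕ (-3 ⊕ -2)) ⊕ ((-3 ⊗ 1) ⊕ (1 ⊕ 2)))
(((5 ⊗ -3) ⊕ (-3 ⊕ -2)) ⊕ ((-3 ⊗ 1) ⊕ (1 ⊕ 2))) = -3

Expand innermost to outermost. Recall ⊕ takes the minimum of its arguments and ⊗ takes their sum. Working out the expression (((5 ⊗ -3) ⊕ (-3 ⊕ -2)) ⊕ ((-3 ⊗ 1) ⊕ (1 ⊕ 2))) gives -3.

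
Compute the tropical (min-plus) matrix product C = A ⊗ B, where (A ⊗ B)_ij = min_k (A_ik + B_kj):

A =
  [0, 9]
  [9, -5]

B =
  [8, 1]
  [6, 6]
A ⊗ B =
  [8, 1]
  [1, 1]

Apply the min-plus product entry-by-entry:
  C[0][0] = min over k of (A[0][0] + B[0][0] = 0 + 8 = 8, A[0][1] + B[1][0] = 9 + 6 = 15) = 8 (attained at k = 0)
  C[0][1] = min over k of (A[0][0] + B[0][1] = 0 + 1 = 1, A[0][1] + B[1][1] = 9 + 6 = 15) = 1 (attained at k = 0)
  C[1][0] = min over k of (A[1][0] + B[0][0] = 9 + 8 = 17, A[1][1] + B[1][0] = -5 + 6 = 1) = 1 (attained at k = 1)
  C[1][1] = min over k of (A[1][0] + B[0][1] = 9 + 1 = 10, A[1][1] + B[1][1] = -5 + 6 = 1) = 1 (attained at k = 1)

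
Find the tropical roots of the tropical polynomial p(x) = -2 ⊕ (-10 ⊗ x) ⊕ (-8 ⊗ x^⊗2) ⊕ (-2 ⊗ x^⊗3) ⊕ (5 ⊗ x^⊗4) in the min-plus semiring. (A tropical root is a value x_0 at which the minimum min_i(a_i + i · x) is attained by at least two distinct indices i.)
Roots: {-7, -6, -2, 8}

Each tropical root is a break point of the lower envelope of the lines y = a_i + i · x (there are 5 lines, with slopes 0, 1, ..., 4). Only the lines that attain the minimum somewhere contribute to roots; other lines are dominated. Here the surviving (envelope) indices are i = 4, i = 3, i = 2, i = 1, i = 0.
Intersections between consecutive envelope lines give the roots: for adjacent envelope indices i < j the intersection is x = (a_i − a_j) / (j − i). Reading off the sorted break points: {-7, -6, -2, 8}.
Verification: at each break x_0, at least two indices attain the minimum of min_i(a_i + i · x_0).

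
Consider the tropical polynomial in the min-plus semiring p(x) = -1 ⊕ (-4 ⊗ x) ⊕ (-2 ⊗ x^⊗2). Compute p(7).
p(7) = -1

A tropical monomial a ⊗ x^⊗i evaluates to a + i · x. Evaluating each term at x = 7:
  Term 0 contributes -1 + 0 · 7 = -1
  Term 1 contributes -4 + 1 · 7 = 3
  Term 2 contributes -2 + 2 · 7 = 12
p(7) = ⊕ of these = min[-1, 3, 12] = -1.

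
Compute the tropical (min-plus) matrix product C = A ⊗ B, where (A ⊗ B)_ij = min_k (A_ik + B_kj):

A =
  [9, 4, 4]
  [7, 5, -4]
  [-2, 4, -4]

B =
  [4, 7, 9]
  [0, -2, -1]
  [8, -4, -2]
A ⊗ B =
  [4, 0, 2]
  [4, -8, -6]
  [2, -8, -6]

Apply the min-plus product entry-by-entry:
  C[0][0] = min over k of (A[0][0] + B[0][0] = 9 + 4 = 13, A[0][1] + B[1][0] = 4 + 0 = 4, A[0][2] + B[2][0] = 4 + 8 = 12) = 4 (attained at k = 1)
  C[0][1] = min over k of (A[0][0] + B[0][1] = 9 + 7 = 16, A[0][1] + B[1][1] = 4 + -2 = 2, A[0][2] + B[2][1] = 4 + -4 = 0) = 0 (attained at k = 2)
  C[0][2] = min over k of (A[0][0] + B[0][2] = 9 + 9 = 18, A[0][1] + B[1][2] = 4 + -1 = 3, A[0][2] + B[2][2] = 4 + -2 = 2) = 2 (attained at k = 2)
  C[1][0] = min over k of (A[1][0] + B[0][0] = 7 + 4 = 11, A[1][1] + B[1][0] = 5 + 0 = 5, A[1][2] + B[2][0] = -4 + 8 = 4) = 4 (attained at k = 2)
  C[1][1] = min over k of (A[1][0] + B[0][1] = 7 + 7 = 14, A[1][1] + B[1][1] = 5 + -2 = 3, A[1][2] + B[2][1] = -4 + -4 = -8) = -8 (attained at k = 2)
  C[1][2] = min over k of (A[1][0] + B[0][2] = 7 + 9 = 16, A[1][1] + B[1][2] = 5 + -1 = 4, A[1][2] + B[2][2] = -4 + -2 = -6) = -6 (attained at k = 2)
  C[2][0] = min over k of (A[2][0] + B[0][0] = -2 + 4 = 2, A[2][1] + B[1][0] = 4 + 0 = 4, A[2][2] + B[2][0] = -4 + 8 = 4) = 2 (attained at k = 0)
  C[2][1] = min over k of (A[2][0] + B[0][1] = -2 + 7 = 5, A[2][1] + B[1][1] = 4 + -2 = 2, A[2][2] + B[2][1] = -4 + -4 = -8) = -8 (attained at k = 2)
  C[2][2] = min over k of (A[2][0] + B[0][2] = -2 + 9 = 7, A[2][1] + B[1][2] = 4 + -1 = 3, A[2][2] + B[2][2] = -4 + -2 = -6) = -6 (attained at k = 2)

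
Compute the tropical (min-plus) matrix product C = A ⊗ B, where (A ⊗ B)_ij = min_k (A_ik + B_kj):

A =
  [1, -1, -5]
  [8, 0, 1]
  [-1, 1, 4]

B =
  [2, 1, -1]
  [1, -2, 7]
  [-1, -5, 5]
A ⊗ B =
  [-6, -10, 0]
  [0, -4, 6]
  [1, -1, -2]

Apply the min-plus product entry-by-entry:
  C[0][0] = min over k of (A[0][0] + B[0][0] = 1 + 2 = 3, A[0][1] + B[1][0] = -1 + 1 = 0, A[0][2] + B[2][0] = -5 + -1 = -6) = -6 (attained at k = 2)
  C[0][1] = min over k of (A[0][0] + B[0][1] = 1 + 1 = 2, A[0][1] + B[1][1] = -1 + -2 = -3, A[0][2] + B[2][1] = -5 + -5 = -10) = -10 (attained at k = 2)
  C[0][2] = min over k of (A[0][0] + B[0][2] = 1 + -1 = 0, A[0][1] + B[1][2] = -1 + 7 = 6, A[0][2] + B[2][2] = -5 + 5 = 0) = 0 (attained at k = 0)
  C[1][0] = min over k of (A[1][0] + B[0][0] = 8 + 2 = 10, A[1][1] + B[1][0] = 0 + 1 = 1, A[1][2] + B[2][0] = 1 + -1 = 0) = 0 (attained at k = 2)
  C[1][1] = min over k of (A[1][0] + B[0][1] = 8 + 1 = 9, A[1][1] + B[1][1] = 0 + -2 = -2, A[1][2] + B[2][1] = 1 + -5 = -4) = -4 (attained at k = 2)
  C[1][2] = min over k of (A[1][0] + B[0][2] = 8 + -1 = 7, A[1][1] + B[1][2] = 0 + 7 = 7, A[1][2] + B[2][2] = 1 + 5 = 6) = 6 (attained at k = 2)
  C[2][0] = min over k of (A[2][0] + B[0][0] = -1 + 2 = 1, A[2][1] + B[1][0] = 1 + 1 = 2, A[2][2] + B[2][0] = 4 + -1 = 3) = 1 (attained at k = 0)
  C[2][1] = min over k of (A[2][0] + B[0][1] = -1 + 1 = 0, A[2][1] + B[1][1] = 1 + -2 = -1, A[2][2] + B[2][1] = 4 + -5 = -1) = -1 (attained at k = 1)
  C[2][2] = min over k of (A[2][0] + B[0][2] = -1 + -1 = -2, A[2][1] + B[1][2] = 1 + 7 = 8, A[2][2] + B[2][2] = 4 + 5 = 9) = -2 (attained at k = 0)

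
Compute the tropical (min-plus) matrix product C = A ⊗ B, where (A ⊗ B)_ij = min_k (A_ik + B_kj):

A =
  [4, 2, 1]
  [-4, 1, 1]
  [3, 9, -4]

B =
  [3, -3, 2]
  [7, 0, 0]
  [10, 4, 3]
A ⊗ B =
  [7, 1, 2]
  [-1, -7, -2]
  [6, 0, -1]

Apply the min-plus product entry-by-entry:
  C[0][0] = min over k of (A[0][0] + B[0][0] = 4 + 3 = 7, A[0][1] + B[1][0] = 2 + 7 = 9, A[0][2] + B[2][0] = 1 + 10 = 11) = 7 (attained at k = 0)
  C[0][1] = min over k of (A[0][0] + B[0][1] = 4 + -3 = 1, A[0][1] + B[1][1] = 2 + 0 = 2, A[0][2] + B[2][1] = 1 + 4 = 5) = 1 (attained at k = 0)
  C[0][2] = min over k of (A[0][0] + B[0][2] = 4 + 2 = 6, A[0][1] + B[1][2] = 2 + 0 = 2, A[0][2] + B[2][2] = 1 + 3 = 4) = 2 (attained at k = 1)
  C[1][0] = min over k of (A[1][0] + B[0][0] = -4 + 3 = -1, A[1][1] + B[1][0] = 1 + 7 = 8, A[1][2] + B[2][0] = 1 + 10 = 11) = -1 (attained at k = 0)
  C[1][1] = min over k of (A[1][0] + B[0][1] = -4 + -3 = -7, A[1][1] + B[1][1] = 1 + 0 = 1, A[1][2] + B[2][1] = 1 + 4 = 5) = -7 (attained at k = 0)
  C[1][2] = min over k of (A[1][0] + B[0][2] = -4 + 2 = -2, A[1][1] + B[1][2] = 1 + 0 = 1, A[1][2] + B[2][2] = 1 + 3 = 4) = -2 (attained at k = 0)
  C[2][0] = min over k of (A[2][0] + B[0][0] = 3 + 3 = 6, A[2][1] + B[1][0] = 9 + 7 = 16, A[2][2] + B[2][0] = -4 + 10 = 6) = 6 (attained at k = 0)
  C[2][1] = min over k of (A[2][0] + B[0][1] = 3 + -3 = 0, A[2][1] + B[1][1] = 9 + 0 = 9, A[2][2] + B[2][1] = -4 + 4 = 0) = 0 (attained at k = 0)
  C[2][2] = min over k of (A[2][0] + B[0][2] = 3 + 2 = 5, A[2][1] + B[1][2] = 9 + 0 = 9, A[2][2] + B[2][2] = -4 + 3 = -1) = -1 (attained at k = 2)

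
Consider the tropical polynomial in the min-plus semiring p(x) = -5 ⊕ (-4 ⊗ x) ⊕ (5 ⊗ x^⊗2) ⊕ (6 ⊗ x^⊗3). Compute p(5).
p(5) = -5

A tropical monomial a ⊗ x^⊗i evaluates to a + i · x. Evaluating each term at x = 5:
  Term 0 contributes -5 + 0 · 5 = -5
  Term 1 contributes -4 + 1 · 5 = 1
  Term 2 contributes 5 + 2 · 5 = 15
  Term 3 contributes 6 + 3 · 5 = 21
p(5) = ⊕ of these = min[-5, 1, 15, 21] = -5.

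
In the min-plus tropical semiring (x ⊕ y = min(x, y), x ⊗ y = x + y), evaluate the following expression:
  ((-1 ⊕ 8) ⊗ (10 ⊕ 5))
((-1 ⊕ 8) ⊗ (10 ⊕ 5)) = 4

Expand innermost to outermost. Recall ⊕ takes the minimum of its arguments and ⊗ takes their sum. Working out the expression ((-1 ⊕ 8) ⊗ (10 ⊕ 5)) gives 4.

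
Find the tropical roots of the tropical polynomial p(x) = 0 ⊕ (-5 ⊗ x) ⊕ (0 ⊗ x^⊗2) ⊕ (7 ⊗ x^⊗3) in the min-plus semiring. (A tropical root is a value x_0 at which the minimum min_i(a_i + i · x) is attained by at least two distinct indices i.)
Roots: {-7, -5, 5}

Each tropical root is a break point of the lower envelope of the lines y = a_i + i · x (there are 4 lines, with slopes 0, 1, ..., 3). Only the lines that attain the minimum somewhere contribute to roots; other lines are dominated. Here the surviving (envelope) indices are i = 3, i = 2, i = 1, i = 0.
Intersections between consecutive envelope lines give the roots: for adjacent envelope indices i < j the intersection is x = (a_i − a_j) / (j − i). Reading off the sorted break points: {-7, -5, 5}.
Verification: at each break x_0, at least two indices attain the minimum of min_i(a_i + i · x_0).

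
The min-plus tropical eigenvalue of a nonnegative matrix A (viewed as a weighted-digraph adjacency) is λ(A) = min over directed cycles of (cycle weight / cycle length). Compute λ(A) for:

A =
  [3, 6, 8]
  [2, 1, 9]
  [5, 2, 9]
λ(A) = 1

Enumerate directed cycles and compute their means (weight / length). Sample:
  cycle 0 → 0: weight = 3, length = 1, mean = 3/1 ≈ 3.000
  cycle 1 → 1: weight = 1, length = 1, mean = 1/1 ≈ 1.000
  cycle 2 → 2: weight = 9, length = 1, mean = 9/1 ≈ 9.000
  cycle 0 → 1 → 0: weight = 8, length = 2, mean = 8/2 ≈ 4.000
  cycle 0 → 2 → 0: weight = 13, length = 2, mean = 13/2 ≈ 6.500
  cycle 1 → 0 → 1: weight = 8, length = 2, mean = 8/2 ≈ 4.000
Minimum mean = 1.000, attained e.g. along the cycle 1 → 1 with weight 1 and length 1. So λ(A) = 1/1 = 1.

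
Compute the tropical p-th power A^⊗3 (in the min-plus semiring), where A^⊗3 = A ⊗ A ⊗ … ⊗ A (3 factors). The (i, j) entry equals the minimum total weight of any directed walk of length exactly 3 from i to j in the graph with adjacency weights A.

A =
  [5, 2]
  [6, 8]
A^⊗3 =
  [13, 10]
  [14, 13]

Each entry (A^⊗3)_ij equals the minimum over all length-3 walks i = v_0 → v_1 → … → v_3 = j of Σ_t A[v_t][v_{t+1}]. For example, for (i, j) = (0, 1) we minimise over 4 possible intermediate vertex sequences; the minimum is 10, attained along the walk 0 → 1 → 0 → 1.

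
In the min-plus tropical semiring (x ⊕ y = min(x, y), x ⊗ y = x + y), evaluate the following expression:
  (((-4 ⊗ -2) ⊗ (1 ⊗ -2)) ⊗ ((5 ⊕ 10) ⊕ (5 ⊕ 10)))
(((-4 ⊗ -2) ⊗ (1 ⊗ -2)) ⊗ ((5 ⊕ 10) ⊕ (5 ⊕ 10))) = -2

Expand innermost to outermost. Recall ⊕ takes the minimum of its arguments and ⊗ takes their sum. Working out the expression (((-4 ⊗ -2) ⊗ (1 ⊗ -2)) ⊗ ((5 ⊕ 10) ⊕ (5 ⊕ 10))) gives -2.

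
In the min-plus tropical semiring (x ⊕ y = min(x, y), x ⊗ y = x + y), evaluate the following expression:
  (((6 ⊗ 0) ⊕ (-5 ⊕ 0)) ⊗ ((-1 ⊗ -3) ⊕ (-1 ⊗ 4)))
(((6 ⊗ 0) ⊕ (-5 ⊕ 0)) ⊗ ((-1 ⊗ -3) ⊕ (-1 ⊗ 4))) = -9

Expand innermost to outermost. Recall ⊕ takes the minimum of its arguments and ⊗ takes their sum. Working out the expression (((6 ⊗ 0) ⊕ (-5 ⊕ 0)) ⊗ ((-1 ⊗ -3) ⊕ (-1 ⊗ 4))) gives -9.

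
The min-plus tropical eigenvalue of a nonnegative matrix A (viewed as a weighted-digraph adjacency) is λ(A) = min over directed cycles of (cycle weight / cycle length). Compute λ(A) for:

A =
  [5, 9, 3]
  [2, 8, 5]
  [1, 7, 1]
λ(A) = 1

Enumerate directed cycles and compute their means (weight / length). Sample:
  cycle 0 → 0: weight = 5, length = 1, mean = 5/1 ≈ 5.000
  cycle 1 → 1: weight = 8, length = 1, mean = 8/1 ≈ 8.000
  cycle 2 → 2: weight = 1, length = 1, mean = 1/1 ≈ 1.000
  cycle 0 → 1 → 0: weight = 11, length = 2, mean = 11/2 ≈ 5.500
  cycle 0 → 2 → 0: weight = 4, length = 2, mean = 4/2 ≈ 2.000
  cycle 1 → 0 → 1: weight = 11, length = 2, mean = 11/2 ≈ 5.500
Minimum mean = 1.000, attained e.g. along the cycle 2 → 2 with weight 1 and length 1. So λ(A) = 1/1 = 1.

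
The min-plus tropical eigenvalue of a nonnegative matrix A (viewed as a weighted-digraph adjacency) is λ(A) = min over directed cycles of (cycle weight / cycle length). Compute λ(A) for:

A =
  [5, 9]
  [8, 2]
λ(A) = 2

Enumerate directed cycles and compute their means (weight / length). Sample:
  cycle 0 → 0: weight = 5, length = 1, mean = 5/1 ≈ 5.000
  cycle 1 → 1: weight = 2, length = 1, mean = 2/1 ≈ 2.000
  cycle 0 → 1 → 0: weight = 17, length = 2, mean = 17/2 ≈ 8.500
  cycle 1 → 0 → 1: weight = 17, length = 2, mean = 17/2 ≈ 8.500
Minimum mean = 2.000, attained e.g. along the cycle 1 → 1 with weight 2 and length 1. So λ(A) = 2/1 = 2.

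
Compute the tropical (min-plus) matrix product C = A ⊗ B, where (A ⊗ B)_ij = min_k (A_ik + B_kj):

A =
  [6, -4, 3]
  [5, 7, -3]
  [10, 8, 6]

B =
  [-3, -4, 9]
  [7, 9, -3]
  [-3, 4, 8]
A ⊗ B =
  [0, 2, -7]
  [-6, 1, 4]
  [3, 6, 5]

Apply the min-plus product entry-by-entry:
  C[0][0] = min over k of (A[0][0] + B[0][0] = 6 + -3 = 3, A[0][1] + B[1][0] = -4 + 7 = 3, A[0][2] + B[2][0] = 3 + -3 = 0) = 0 (attained at k = 2)
  C[0][1] = min over k of (A[0][0] + B[0][1] = 6 + -4 = 2, A[0][1] + B[1][1] = -4 + 9 = 5, A[0][2] + B[2][1] = 3 + 4 = 7) = 2 (attained at k = 0)
  C[0][2] = min over k of (A[0][0] + B[0][2] = 6 + 9 = 15, A[0][1] + B[1][2] = -4 + -3 = -7, A[0][2] + B[2][2] = 3 + 8 = 11) = -7 (attained at k = 1)
  C[1][0] = min over k of (A[1][0] + B[0][0] = 5 + -3 = 2, A[1][1] + B[1][0] = 7 + 7 = 14, A[1][2] + B[2][0] = -3 + -3 = -6) = -6 (attained at k = 2)
  C[1][1] = min over k of (A[1][0] + B[0][1] = 5 + -4 = 1, A[1][1] + B[1][1] = 7 + 9 = 16, A[1][2] + B[2][1] = -3 + 4 = 1) = 1 (attained at k = 0)
  C[1][2] = min over k of (A[1][0] + B[0][2] = 5 + 9 = 14, A[1][1] + B[1][2] = 7 + -3 = 4, A[1][2] + B[2][2] = -3 + 8 = 5) = 4 (attained at k = 1)
  C[2][0] = min over k of (A[2][0] + B[0][0] = 10 + -3 = 7, A[2][1] + B[1][0] = 8 + 7 = 15, A[2][2] + B[2][0] = 6 + -3 = 3) = 3 (attained at k = 2)
  C[2][1] = min over k of (A[2][0] + B[0][1] = 10 + -4 = 6, A[2][1] + B[1][1] = 8 + 9 = 17, A[2][2] + B[2][1] = 6 + 4 = 10) = 6 (attained at k = 0)
  C[2][2] = min over k of (A[2][0] + B[0][2] = 10 + 9 = 19, A[2][1] + B[1][2] = 8 + -3 = 5, A[2][2] + B[2][2] = 6 + 8 = 14) = 5 (attained at k = 1)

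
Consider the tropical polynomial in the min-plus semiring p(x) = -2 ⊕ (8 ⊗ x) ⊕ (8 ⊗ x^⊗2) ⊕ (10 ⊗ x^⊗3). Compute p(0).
p(0) = -2

A tropical monomial a ⊗ x^⊗i evaluates to a + i · x. Evaluating each term at x = 0:
  Term 0 contributes -2 + 0 · 0 = -2
  Term 1 contributes 8 + 1 · 0 = 8
  Term 2 contributes 8 + 2 · 0 = 8
  Term 3 contributes 10 + 3 · 0 = 10
p(0) = ⊕ of these = min[-2, 8, 8, 10] = -2.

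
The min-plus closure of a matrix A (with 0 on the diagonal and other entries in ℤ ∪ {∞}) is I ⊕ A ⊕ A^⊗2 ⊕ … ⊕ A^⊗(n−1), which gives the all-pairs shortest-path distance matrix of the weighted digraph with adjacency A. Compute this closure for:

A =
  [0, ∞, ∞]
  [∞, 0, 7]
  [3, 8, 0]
Closure =
  [0, ∞, ∞]
  [10, 0, 7]
  [3, 8, 0]

This is the Floyd-Warshall all-pairs shortest-path computation. For each intermediate vertex k = 0, 1, …, 2, update dist[i][j] ← min(dist[i][j], dist[i][k] + dist[k][j]). The final matrix gives, for each (i, j), the minimum total weight of any directed path from i to j (possibly empty when i = j).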